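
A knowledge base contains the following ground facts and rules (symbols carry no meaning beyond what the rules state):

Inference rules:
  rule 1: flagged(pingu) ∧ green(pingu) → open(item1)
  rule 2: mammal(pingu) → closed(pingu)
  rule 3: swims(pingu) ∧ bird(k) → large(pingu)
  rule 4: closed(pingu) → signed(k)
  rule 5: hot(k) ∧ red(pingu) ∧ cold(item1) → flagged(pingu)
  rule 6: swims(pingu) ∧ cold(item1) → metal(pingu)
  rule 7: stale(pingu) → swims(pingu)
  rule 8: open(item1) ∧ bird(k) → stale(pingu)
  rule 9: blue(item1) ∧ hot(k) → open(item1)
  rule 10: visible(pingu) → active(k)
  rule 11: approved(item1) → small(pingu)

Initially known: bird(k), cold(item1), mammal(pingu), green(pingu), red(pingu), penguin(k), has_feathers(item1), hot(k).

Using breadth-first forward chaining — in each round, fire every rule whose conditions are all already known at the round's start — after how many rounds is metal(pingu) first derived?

5

Round 1 — rule 2, rule 5, derive closed(pingu), flagged(pingu).
Round 2 — rule 1, rule 4, derive open(item1), signed(k).
Round 3 — rule 8, derive stale(pingu).
Round 4 — rule 7, derive swims(pingu).
Round 5 — rule 3, rule 6, derive large(pingu), metal(pingu).
metal(pingu) first appears in round 5.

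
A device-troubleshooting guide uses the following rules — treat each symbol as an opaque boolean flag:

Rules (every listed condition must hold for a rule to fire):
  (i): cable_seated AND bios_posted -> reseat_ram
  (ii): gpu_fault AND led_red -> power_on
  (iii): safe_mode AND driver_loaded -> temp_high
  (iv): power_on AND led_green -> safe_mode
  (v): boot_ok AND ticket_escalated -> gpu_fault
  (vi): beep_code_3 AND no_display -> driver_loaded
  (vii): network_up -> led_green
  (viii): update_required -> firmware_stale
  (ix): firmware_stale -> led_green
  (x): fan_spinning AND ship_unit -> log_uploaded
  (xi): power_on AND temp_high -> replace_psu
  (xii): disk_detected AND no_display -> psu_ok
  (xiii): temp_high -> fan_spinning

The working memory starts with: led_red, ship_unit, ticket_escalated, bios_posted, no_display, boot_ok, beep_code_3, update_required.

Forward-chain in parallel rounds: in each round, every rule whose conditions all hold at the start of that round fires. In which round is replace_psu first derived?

5

Round 1 — (v), (vi), (viii), derive gpu_fault, driver_loaded, firmware_stale.
Round 2 — (ii), (ix), derive power_on, led_green.
Round 3 — (iv), derive safe_mode.
Round 4 — (iii), derive temp_high.
Round 5 — (xi), (xiii), derive replace_psu, fan_spinning.
replace_psu first appears in round 5.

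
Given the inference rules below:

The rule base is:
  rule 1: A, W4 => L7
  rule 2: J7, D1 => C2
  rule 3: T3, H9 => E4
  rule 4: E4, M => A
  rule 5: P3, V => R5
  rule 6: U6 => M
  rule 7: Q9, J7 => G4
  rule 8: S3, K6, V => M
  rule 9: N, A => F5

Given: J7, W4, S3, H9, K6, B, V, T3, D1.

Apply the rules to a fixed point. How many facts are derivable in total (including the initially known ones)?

14

Round 1 fires rule 2, rule 3, rule 8, giving C2, E4, M.
Round 2 fires rule 4, giving A.
Round 3 fires rule 1, giving L7.
Closure: {A, B, C2, D1, E4, H9, J7, K6, L7, M, S3, T3, V, W4} — 14 facts.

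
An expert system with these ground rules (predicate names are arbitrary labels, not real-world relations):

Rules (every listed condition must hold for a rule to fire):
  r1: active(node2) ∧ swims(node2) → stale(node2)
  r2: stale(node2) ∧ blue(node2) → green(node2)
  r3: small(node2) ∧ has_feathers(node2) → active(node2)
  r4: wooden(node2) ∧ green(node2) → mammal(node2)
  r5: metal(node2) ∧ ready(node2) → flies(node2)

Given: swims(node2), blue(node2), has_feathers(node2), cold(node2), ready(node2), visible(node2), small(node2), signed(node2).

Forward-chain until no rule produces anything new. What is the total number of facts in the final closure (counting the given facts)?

[1] r3 [small(node2) ∧ has_feathers(node2) → active(node2)]. ⇒ new: active(node2).
[2] r1 [active(node2) ∧ swims(node2) → stale(node2)]. ⇒ new: stale(node2).
[3] r2 [stale(node2) ∧ blue(node2) → green(node2)]. ⇒ new: green(node2).
Closure: {active(node2), blue(node2), cold(node2), green(node2), has_feathers(node2), ready(node2), signed(node2), small(node2), stale(node2), swims(node2), visible(node2)} — 11 facts.

11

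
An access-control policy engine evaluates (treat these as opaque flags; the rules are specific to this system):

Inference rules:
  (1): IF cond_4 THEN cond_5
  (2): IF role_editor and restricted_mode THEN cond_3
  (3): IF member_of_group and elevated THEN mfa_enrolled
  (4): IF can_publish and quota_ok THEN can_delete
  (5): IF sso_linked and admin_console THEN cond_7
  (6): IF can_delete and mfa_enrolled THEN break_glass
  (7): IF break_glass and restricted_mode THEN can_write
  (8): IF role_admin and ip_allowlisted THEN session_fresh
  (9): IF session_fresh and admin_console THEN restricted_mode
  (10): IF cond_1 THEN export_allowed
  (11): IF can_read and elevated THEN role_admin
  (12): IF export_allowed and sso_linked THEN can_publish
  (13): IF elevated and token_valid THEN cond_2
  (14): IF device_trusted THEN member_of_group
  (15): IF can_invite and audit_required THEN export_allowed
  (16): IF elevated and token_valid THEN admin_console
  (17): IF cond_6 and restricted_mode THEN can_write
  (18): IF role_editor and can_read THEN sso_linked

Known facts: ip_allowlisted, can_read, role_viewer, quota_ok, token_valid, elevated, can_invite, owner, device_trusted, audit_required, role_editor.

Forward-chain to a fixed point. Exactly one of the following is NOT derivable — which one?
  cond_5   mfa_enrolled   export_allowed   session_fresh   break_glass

cond_5

Round 1: (11) [IF can_read and elevated THEN role_admin]; (13) [IF elevated and token_valid THEN cond_2]; (14) [IF device_trusted THEN member_of_group]; (15) [IF can_invite and audit_required THEN export_allowed]; (16) [IF elevated and token_valid THEN admin_console]; (18) [IF role_editor and can_read THEN sso_linked]. Adds role_admin, cond_2, member_of_group, export_allowed, admin_console, sso_linked.
Round 2: (3) [IF member_of_group and elevated THEN mfa_enrolled]; (5) [IF sso_linked and admin_console THEN cond_7]; (8) [IF role_admin and ip_allowlisted THEN session_fresh]; (12) [IF export_allowed and sso_linked THEN can_publish]. Adds mfa_enrolled, cond_7, session_fresh, can_publish.
Round 3: (4) [IF can_publish and quota_ok THEN can_delete]; (9) [IF session_fresh and admin_console THEN restricted_mode]. Adds can_delete, restricted_mode.
Round 4: (2) [IF role_editor and restricted_mode THEN cond_3]; (6) [IF can_delete and mfa_enrolled THEN break_glass]. Adds cond_3, break_glass.
Round 5: (7) [IF break_glass and restricted_mode THEN can_write]. Adds can_write.
Derived: break_glass (round 4), session_fresh (round 2), mfa_enrolled (round 2), export_allowed (round 1). cond_5 never appears in any round.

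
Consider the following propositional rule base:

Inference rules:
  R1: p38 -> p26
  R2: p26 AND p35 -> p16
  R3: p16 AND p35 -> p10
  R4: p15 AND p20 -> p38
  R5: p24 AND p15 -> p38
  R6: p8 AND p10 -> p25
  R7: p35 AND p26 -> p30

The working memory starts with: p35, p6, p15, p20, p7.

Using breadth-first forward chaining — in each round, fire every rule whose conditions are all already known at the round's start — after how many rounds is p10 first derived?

Round 1 — R4, derive p38.
Round 2 — R1, derive p26.
Round 3 — R2, R7, derive p16, p30.
Round 4 — R3, derive p10.
p10 first appears in round 4.

4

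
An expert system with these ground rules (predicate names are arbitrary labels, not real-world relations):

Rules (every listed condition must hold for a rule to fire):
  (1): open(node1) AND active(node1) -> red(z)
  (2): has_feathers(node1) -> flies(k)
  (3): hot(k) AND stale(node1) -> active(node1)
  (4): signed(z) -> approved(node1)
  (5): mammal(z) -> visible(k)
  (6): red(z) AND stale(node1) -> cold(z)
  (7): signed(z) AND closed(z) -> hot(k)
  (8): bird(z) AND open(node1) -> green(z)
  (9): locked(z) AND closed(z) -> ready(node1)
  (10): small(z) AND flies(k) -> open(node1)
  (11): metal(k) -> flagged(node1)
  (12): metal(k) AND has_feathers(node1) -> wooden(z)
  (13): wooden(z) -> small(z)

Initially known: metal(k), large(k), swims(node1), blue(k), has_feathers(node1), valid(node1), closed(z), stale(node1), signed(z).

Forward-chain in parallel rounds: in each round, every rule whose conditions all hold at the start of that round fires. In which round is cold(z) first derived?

[1] (2) [has_feathers(node1) -> flies(k)]; (4) [signed(z) -> approved(node1)]; (7) [signed(z) AND closed(z) -> hot(k)]; (11) [metal(k) -> flagged(node1)]; (12) [metal(k) AND has_feathers(node1) -> wooden(z)]. ⇒ new: flies(k), approved(node1), hot(k), flagged(node1), wooden(z).
[2] (3) [hot(k) AND stale(node1) -> active(node1)]; (13) [wooden(z) -> small(z)]. ⇒ new: active(node1), small(z).
[3] (10) [small(z) AND flies(k) -> open(node1)]. ⇒ new: open(node1).
[4] (1) [open(node1) AND active(node1) -> red(z)]. ⇒ new: red(z).
[5] (6) [red(z) AND stale(node1) -> cold(z)]. ⇒ new: cold(z).
cold(z) first appears in round 5.

5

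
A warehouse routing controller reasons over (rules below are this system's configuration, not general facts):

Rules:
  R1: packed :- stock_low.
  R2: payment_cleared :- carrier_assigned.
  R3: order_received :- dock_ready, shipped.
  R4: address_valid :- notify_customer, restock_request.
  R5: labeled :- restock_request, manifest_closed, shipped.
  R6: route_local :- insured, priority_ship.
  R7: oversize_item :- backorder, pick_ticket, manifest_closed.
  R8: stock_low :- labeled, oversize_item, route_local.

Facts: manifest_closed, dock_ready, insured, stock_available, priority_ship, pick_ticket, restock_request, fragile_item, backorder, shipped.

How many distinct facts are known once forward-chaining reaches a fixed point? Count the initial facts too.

Round 1: R3 [order_received :- dock_ready, shipped.]; R5 [labeled :- restock_request, manifest_closed, shipped.]; R6 [route_local :- insured, priority_ship.]; R7 [oversize_item :- backorder, pick_ticket, manifest_closed.]. New: order_received, labeled, route_local, oversize_item.
Round 2: R8 [stock_low :- labeled, oversize_item, route_local.]. New: stock_low.
Round 3: R1 [packed :- stock_low.]. New: packed.
Closure: {backorder, dock_ready, fragile_item, insured, labeled, manifest_closed, order_received, oversize_item, packed, pick_ticket, priority_ship, restock_request, route_local, shipped, stock_available, stock_low} — 16 facts.

16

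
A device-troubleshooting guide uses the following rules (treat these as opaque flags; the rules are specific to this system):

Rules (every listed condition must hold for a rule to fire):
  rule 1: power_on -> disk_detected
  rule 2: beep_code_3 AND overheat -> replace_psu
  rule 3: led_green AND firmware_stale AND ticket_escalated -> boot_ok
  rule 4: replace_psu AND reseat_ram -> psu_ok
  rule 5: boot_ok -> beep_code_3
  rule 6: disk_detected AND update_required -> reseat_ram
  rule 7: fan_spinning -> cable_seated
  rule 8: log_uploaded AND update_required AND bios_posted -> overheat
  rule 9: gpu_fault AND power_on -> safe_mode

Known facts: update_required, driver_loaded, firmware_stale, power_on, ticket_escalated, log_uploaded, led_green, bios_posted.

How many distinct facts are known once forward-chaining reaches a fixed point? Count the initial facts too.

15

Round 1: rule 1 [power_on -> disk_detected]; rule 3 [led_green AND firmware_stale AND ticket_escalated -> boot_ok]; rule 8 [log_uploaded AND update_required AND bios_posted -> overheat]. New: disk_detected, boot_ok, overheat.
Round 2: rule 5 [boot_ok -> beep_code_3]; rule 6 [disk_detected AND update_required -> reseat_ram]. New: beep_code_3, reseat_ram.
Round 3: rule 2 [beep_code_3 AND overheat -> replace_psu]. New: replace_psu.
Round 4: rule 4 [replace_psu AND reseat_ram -> psu_ok]. New: psu_ok.
Closure: {beep_code_3, bios_posted, boot_ok, disk_detected, driver_loaded, firmware_stale, led_green, log_uploaded, overheat, power_on, psu_ok, replace_psu, reseat_ram, ticket_escalated, update_required} — 15 facts.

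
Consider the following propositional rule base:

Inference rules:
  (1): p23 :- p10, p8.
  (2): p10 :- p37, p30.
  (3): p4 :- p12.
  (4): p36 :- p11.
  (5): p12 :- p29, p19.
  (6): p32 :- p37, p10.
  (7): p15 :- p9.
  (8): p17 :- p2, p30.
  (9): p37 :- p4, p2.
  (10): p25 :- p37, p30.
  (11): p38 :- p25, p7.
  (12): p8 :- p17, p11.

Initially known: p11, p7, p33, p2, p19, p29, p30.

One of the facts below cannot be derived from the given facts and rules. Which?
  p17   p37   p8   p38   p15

p15

Round 1 — (4), (5), (8), derive p36, p12, p17.
Round 2 — (3), (12), derive p4, p8.
Round 3 — (9), derive p37.
Round 4 — (2), (10), derive p10, p25.
Round 5 — (1), (6), (11), derive p23, p32, p38.
Derived: p38 (round 5), p8 (round 2), p17 (round 1), p37 (round 3). p15 never appears in any round.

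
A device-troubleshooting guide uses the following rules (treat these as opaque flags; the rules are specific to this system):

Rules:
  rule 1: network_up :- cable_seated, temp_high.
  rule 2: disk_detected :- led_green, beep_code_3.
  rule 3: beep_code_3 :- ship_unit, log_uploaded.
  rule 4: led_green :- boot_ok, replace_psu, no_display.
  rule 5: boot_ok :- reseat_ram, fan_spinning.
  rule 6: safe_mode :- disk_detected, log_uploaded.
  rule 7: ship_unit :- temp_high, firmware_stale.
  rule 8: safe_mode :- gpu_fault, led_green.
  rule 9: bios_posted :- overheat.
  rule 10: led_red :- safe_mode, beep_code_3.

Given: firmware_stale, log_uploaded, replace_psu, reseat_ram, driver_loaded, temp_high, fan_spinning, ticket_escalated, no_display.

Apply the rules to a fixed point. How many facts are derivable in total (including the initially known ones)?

16

[1] rule 5 [boot_ok :- reseat_ram, fan_spinning.]; rule 7 [ship_unit :- temp_high, firmware_stale.]. ⇒ new: boot_ok, ship_unit.
[2] rule 3 [beep_code_3 :- ship_unit, log_uploaded.]; rule 4 [led_green :- boot_ok, replace_psu, no_display.]. ⇒ new: beep_code_3, led_green.
[3] rule 2 [disk_detected :- led_green, beep_code_3.]. ⇒ new: disk_detected.
[4] rule 6 [safe_mode :- disk_detected, log_uploaded.]. ⇒ new: safe_mode.
[5] rule 10 [led_red :- safe_mode, beep_code_3.]. ⇒ new: led_red.
Closure: {beep_code_3, boot_ok, disk_detected, driver_loaded, fan_spinning, firmware_stale, led_green, led_red, log_uploaded, no_display, replace_psu, reseat_ram, safe_mode, ship_unit, temp_high, ticket_escalated} — 16 facts.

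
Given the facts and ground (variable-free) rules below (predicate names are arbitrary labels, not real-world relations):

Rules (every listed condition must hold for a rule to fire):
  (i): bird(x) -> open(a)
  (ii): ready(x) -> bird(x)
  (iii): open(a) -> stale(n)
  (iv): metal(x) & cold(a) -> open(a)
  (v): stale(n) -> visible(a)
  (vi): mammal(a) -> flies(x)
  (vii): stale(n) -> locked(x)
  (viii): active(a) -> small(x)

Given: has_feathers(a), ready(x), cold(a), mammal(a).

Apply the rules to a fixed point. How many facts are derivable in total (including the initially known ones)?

10

[1] (ii) [ready(x) -> bird(x)]; (vi) [mammal(a) -> flies(x)]. ⇒ new: bird(x), flies(x).
[2] (i) [bird(x) -> open(a)]. ⇒ new: open(a).
[3] (iii) [open(a) -> stale(n)]. ⇒ new: stale(n).
[4] (v) [stale(n) -> visible(a)]; (vii) [stale(n) -> locked(x)]. ⇒ new: visible(a), locked(x).
Closure: {bird(x), cold(a), flies(x), has_feathers(a), locked(x), mammal(a), open(a), ready(x), stale(n), visible(a)} — 10 facts.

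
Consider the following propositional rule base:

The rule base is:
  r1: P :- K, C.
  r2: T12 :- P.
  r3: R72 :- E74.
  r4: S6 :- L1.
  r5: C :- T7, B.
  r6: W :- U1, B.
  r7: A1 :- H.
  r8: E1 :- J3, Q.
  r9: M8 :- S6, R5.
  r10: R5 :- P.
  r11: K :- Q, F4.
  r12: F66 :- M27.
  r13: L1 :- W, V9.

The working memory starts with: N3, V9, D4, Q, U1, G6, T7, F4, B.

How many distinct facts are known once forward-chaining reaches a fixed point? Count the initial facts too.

Round 1 — r5, r6, r11, derive C, W, K.
Round 2 — r1, r13, derive P, L1.
Round 3 — r2, r4, r10, derive T12, S6, R5.
Round 4 — r9, derive M8.
Closure: {B, C, D4, F4, G6, K, L1, M8, N3, P, Q, R5, S6, T12, T7, U1, V9, W} — 18 facts.

18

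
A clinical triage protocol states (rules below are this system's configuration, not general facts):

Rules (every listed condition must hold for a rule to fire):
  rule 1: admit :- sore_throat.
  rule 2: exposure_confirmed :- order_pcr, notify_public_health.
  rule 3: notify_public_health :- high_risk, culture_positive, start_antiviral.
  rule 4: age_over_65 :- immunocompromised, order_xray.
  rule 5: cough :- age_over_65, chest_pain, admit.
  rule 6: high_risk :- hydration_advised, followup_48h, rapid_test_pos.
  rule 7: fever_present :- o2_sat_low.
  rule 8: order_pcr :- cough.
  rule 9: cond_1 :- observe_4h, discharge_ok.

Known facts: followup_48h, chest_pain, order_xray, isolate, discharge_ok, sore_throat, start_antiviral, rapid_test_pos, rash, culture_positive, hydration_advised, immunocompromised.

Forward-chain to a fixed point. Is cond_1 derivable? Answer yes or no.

Round 1 — rule 1, rule 4, rule 6, derive admit, age_over_65, high_risk.
Round 2 — rule 3, rule 5, derive notify_public_health, cough.
Round 3 — rule 8, derive order_pcr.
Round 4 — rule 2, derive exposure_confirmed.
Fixed point reached. cond_1 is concluded only by rule 9; rule 9 needs observe_4h (never derived).

no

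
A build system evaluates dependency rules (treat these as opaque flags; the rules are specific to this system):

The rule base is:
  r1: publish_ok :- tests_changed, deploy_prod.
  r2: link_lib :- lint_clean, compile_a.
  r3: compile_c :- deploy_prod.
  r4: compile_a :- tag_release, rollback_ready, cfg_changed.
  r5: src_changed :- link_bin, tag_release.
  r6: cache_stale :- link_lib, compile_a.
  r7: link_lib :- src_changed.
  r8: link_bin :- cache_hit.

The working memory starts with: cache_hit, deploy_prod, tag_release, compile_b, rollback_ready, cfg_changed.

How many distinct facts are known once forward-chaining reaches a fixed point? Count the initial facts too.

12

Round 1: r3 [compile_c :- deploy_prod.]; r4 [compile_a :- tag_release, rollback_ready, cfg_changed.]; r8 [link_bin :- cache_hit.]. Adds compile_c, compile_a, link_bin.
Round 2: r5 [src_changed :- link_bin, tag_release.]. Adds src_changed.
Round 3: r7 [link_lib :- src_changed.]. Adds link_lib.
Round 4: r6 [cache_stale :- link_lib, compile_a.]. Adds cache_stale.
Closure: {cache_hit, cache_stale, cfg_changed, compile_a, compile_b, compile_c, deploy_prod, link_bin, link_lib, rollback_ready, src_changed, tag_release} — 12 facts.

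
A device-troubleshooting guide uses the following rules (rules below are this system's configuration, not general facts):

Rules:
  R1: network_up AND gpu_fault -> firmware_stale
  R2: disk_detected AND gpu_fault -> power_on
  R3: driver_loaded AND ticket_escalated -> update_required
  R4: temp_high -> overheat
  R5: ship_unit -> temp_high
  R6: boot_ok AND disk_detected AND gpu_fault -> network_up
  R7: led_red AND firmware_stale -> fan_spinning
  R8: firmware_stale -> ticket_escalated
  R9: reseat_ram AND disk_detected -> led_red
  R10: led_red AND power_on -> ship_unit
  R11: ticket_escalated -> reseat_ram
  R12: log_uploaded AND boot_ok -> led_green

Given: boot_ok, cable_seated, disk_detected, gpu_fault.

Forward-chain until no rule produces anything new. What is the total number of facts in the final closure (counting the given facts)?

Round 1 — R2, R6, derive power_on, network_up.
Round 2 — R1, derive firmware_stale.
Round 3 — R8, derive ticket_escalated.
Round 4 — R11, derive reseat_ram.
Round 5 — R9, derive led_red.
Round 6 — R7, R10, derive fan_spinning, ship_unit.
Round 7 — R5, derive temp_high.
Round 8 — R4, derive overheat.
Closure: {boot_ok, cable_seated, disk_detected, fan_spinning, firmware_stale, gpu_fault, led_red, network_up, overheat, power_on, reseat_ram, ship_unit, temp_high, ticket_escalated} — 14 facts.

14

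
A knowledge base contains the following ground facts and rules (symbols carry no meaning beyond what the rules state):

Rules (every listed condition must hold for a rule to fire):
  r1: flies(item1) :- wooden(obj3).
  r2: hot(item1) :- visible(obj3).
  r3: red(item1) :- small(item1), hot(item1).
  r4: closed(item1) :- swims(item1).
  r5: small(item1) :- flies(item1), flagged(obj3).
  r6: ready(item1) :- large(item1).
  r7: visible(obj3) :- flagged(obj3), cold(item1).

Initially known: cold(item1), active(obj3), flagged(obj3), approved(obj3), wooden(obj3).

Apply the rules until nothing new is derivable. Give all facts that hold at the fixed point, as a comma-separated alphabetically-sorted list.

active(obj3), approved(obj3), cold(item1), flagged(obj3), flies(item1), hot(item1), red(item1), small(item1), visible(obj3), wooden(obj3)

Round 1 — r1, r7, derive flies(item1), visible(obj3).
Round 2 — r2, r5, derive hot(item1), small(item1).
Round 3 — r3, derive red(item1).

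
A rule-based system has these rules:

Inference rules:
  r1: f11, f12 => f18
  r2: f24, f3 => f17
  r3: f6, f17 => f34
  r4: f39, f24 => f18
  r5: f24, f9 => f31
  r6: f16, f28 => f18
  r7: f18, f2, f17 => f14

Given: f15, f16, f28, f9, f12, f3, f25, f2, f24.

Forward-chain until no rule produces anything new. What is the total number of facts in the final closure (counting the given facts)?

Round 1: r2 [f24, f3 => f17]; r5 [f24, f9 => f31]; r6 [f16, f28 => f18]. Adds f17, f31, f18.
Round 2: r7 [f18, f2, f17 => f14]. Adds f14.
Closure: {f12, f14, f15, f16, f17, f18, f2, f24, f25, f28, f3, f31, f9} — 13 facts.

13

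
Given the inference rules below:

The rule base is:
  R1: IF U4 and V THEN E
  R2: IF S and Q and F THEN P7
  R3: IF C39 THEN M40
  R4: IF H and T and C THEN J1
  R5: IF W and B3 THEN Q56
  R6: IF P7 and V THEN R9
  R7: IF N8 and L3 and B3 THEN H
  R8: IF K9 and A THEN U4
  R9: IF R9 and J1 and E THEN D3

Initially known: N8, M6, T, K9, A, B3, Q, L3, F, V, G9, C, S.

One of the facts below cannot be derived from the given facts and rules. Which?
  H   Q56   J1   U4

Q56

Round 1 — R2, R7, R8, derive P7, H, U4.
Round 2 — R1, R4, R6, derive E, J1, R9.
Round 3 — R9, derive D3.
Derived: H (round 1), J1 (round 2), U4 (round 1). Q56 never appears in any round.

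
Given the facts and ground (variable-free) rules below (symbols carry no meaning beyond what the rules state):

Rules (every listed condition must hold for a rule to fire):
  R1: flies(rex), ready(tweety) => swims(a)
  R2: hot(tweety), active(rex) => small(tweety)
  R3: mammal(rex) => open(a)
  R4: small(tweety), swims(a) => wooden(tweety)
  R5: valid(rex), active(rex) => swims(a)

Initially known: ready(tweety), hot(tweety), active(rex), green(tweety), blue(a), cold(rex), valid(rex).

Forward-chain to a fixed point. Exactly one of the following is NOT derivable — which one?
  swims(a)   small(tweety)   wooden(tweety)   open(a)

Round 1: R2 [hot(tweety), active(rex) => small(tweety)]; R5 [valid(rex), active(rex) => swims(a)]. New: small(tweety), swims(a).
Round 2: R4 [small(tweety), swims(a) => wooden(tweety)]. New: wooden(tweety).
Derived: swims(a) (round 1), small(tweety) (round 1), wooden(tweety) (round 2). open(a) never appears in any round.

open(a)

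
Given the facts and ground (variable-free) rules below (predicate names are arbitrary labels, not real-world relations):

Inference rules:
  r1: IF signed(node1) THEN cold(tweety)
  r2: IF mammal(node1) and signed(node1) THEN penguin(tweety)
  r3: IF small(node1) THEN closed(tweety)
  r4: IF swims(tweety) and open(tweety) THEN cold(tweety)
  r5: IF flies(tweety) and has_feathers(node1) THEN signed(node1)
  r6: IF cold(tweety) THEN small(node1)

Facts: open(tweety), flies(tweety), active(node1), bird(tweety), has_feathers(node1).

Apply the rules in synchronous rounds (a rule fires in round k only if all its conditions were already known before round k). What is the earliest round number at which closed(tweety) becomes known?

4

Round 1 fires r5, giving signed(node1).
Round 2 fires r1, giving cold(tweety).
Round 3 fires r6, giving small(node1).
Round 4 fires r3, giving closed(tweety).
closed(tweety) first appears in round 4.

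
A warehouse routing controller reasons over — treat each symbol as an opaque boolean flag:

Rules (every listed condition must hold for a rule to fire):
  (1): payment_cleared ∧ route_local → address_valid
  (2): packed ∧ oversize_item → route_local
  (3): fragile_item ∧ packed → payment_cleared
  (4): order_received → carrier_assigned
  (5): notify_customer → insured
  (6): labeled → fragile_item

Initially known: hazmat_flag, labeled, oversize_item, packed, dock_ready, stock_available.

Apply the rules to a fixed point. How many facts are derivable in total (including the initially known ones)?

10

Round 1 fires (2), (6), giving route_local, fragile_item.
Round 2 fires (3), giving payment_cleared.
Round 3 fires (1), giving address_valid.
Closure: {address_valid, dock_ready, fragile_item, hazmat_flag, labeled, oversize_item, packed, payment_cleared, route_local, stock_available} — 10 facts.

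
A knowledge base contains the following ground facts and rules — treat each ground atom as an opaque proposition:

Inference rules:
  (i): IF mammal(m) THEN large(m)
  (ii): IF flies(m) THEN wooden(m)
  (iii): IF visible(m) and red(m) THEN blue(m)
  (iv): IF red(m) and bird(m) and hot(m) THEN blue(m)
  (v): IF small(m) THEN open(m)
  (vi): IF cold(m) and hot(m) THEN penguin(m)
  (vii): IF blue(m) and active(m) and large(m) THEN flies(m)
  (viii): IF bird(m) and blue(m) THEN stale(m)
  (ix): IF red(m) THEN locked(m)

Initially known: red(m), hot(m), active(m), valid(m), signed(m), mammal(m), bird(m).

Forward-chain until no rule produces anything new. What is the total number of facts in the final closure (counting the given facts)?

13

Round 1 fires (i), (iv), (ix), giving large(m), blue(m), locked(m).
Round 2 fires (vii), (viii), giving flies(m), stale(m).
Round 3 fires (ii), giving wooden(m).
Closure: {active(m), bird(m), blue(m), flies(m), hot(m), large(m), locked(m), mammal(m), red(m), signed(m), stale(m), valid(m), wooden(m)} — 13 facts.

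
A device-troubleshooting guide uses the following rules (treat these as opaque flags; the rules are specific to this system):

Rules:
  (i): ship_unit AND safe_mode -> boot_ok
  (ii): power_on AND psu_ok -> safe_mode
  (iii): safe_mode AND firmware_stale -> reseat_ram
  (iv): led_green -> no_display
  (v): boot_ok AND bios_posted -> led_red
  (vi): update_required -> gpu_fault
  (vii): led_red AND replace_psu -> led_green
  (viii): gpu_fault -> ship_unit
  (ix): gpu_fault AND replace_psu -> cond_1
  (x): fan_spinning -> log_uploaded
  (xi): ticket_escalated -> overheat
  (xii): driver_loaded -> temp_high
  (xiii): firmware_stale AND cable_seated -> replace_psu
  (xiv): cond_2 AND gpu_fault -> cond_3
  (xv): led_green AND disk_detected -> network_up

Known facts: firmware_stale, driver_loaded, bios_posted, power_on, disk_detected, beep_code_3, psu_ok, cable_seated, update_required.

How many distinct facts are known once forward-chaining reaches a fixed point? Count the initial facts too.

Round 1 fires (ii), (vi), (xii), (xiii), giving safe_mode, gpu_fault, temp_high, replace_psu.
Round 2 fires (iii), (viii), (ix), giving reseat_ram, ship_unit, cond_1.
Round 3 fires (i), giving boot_ok.
Round 4 fires (v), giving led_red.
Round 5 fires (vii), giving led_green.
Round 6 fires (iv), (xv), giving no_display, network_up.
Closure: {beep_code_3, bios_posted, boot_ok, cable_seated, cond_1, disk_detected, driver_loaded, firmware_stale, gpu_fault, led_green, led_red, network_up, no_display, power_on, psu_ok, replace_psu, reseat_ram, safe_mode, ship_unit, temp_high, update_required} — 21 facts.

21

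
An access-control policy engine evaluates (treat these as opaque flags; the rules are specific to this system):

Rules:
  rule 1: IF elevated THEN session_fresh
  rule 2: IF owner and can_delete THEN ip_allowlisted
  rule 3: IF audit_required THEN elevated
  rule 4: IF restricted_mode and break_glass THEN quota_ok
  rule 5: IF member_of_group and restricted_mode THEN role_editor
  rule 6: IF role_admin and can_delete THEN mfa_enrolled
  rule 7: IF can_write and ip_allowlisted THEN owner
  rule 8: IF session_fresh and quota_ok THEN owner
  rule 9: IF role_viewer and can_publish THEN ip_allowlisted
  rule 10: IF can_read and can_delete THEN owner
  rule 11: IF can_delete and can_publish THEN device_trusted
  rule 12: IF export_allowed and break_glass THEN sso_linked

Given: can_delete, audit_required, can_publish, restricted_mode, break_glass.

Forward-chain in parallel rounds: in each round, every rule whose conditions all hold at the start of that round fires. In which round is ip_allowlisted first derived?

4

Round 1 — rule 3, rule 4, rule 11, derive elevated, quota_ok, device_trusted.
Round 2 — rule 1, derive session_fresh.
Round 3 — rule 8, derive owner.
Round 4 — rule 2, derive ip_allowlisted.
ip_allowlisted first appears in round 4.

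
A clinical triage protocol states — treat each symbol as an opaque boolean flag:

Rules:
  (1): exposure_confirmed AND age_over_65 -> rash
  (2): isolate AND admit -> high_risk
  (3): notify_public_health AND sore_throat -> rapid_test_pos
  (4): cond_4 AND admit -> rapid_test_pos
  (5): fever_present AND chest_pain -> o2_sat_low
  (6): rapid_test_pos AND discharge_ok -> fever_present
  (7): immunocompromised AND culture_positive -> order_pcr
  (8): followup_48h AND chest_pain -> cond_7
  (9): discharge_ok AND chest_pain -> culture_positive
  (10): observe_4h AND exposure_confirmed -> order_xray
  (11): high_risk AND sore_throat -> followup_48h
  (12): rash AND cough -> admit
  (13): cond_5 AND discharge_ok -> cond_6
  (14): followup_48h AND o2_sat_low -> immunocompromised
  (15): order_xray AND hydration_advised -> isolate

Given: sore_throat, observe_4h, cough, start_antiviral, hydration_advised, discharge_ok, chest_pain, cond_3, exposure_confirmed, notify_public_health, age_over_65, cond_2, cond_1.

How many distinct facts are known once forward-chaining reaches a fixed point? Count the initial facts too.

Round 1 fires (1), (3), (9), (10), giving rash, rapid_test_pos, culture_positive, order_xray.
Round 2 fires (6), (12), (15), giving fever_present, admit, isolate.
Round 3 fires (2), (5), giving high_risk, o2_sat_low.
Round 4 fires (11), giving followup_48h.
Round 5 fires (8), (14), giving cond_7, immunocompromised.
Round 6 fires (7), giving order_pcr.
Closure: {admit, age_over_65, chest_pain, cond_1, cond_2, cond_3, cond_7, cough, culture_positive, discharge_ok, exposure_confirmed, fever_present, followup_48h, high_risk, hydration_advised, immunocompromised, isolate, notify_public_health, o2_sat_low, observe_4h, order_pcr, order_xray, rapid_test_pos, rash, sore_throat, start_antiviral} — 26 facts.

26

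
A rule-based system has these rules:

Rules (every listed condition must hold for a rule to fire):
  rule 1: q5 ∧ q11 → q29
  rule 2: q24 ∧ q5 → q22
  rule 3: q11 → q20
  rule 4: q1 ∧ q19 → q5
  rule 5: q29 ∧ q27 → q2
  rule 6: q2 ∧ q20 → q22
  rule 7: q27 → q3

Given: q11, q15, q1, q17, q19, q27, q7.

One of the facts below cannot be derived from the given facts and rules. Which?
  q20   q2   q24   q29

Round 1: rule 3 [q11 → q20]; rule 4 [q1 ∧ q19 → q5]; rule 7 [q27 → q3]. New: q20, q5, q3.
Round 2: rule 1 [q5 ∧ q11 → q29]. New: q29.
Round 3: rule 5 [q29 ∧ q27 → q2]. New: q2.
Round 4: rule 6 [q2 ∧ q20 → q22]. New: q22.
Derived: q29 (round 2), q2 (round 3), q20 (round 1). q24 never appears in any round.

q24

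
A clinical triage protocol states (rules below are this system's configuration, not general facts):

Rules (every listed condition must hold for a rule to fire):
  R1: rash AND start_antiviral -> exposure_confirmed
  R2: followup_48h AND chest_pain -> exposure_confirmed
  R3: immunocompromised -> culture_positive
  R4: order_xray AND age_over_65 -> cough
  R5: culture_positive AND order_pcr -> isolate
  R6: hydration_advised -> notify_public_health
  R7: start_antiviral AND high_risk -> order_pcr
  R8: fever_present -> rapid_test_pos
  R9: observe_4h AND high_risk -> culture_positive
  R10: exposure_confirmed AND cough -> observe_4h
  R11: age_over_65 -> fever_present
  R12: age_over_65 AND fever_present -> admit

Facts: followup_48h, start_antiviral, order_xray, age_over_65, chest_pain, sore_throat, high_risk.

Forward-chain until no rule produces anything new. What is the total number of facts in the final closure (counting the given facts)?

Round 1 fires R2, R4, R7, R11, giving exposure_confirmed, cough, order_pcr, fever_present.
Round 2 fires R8, R10, R12, giving rapid_test_pos, observe_4h, admit.
Round 3 fires R9, giving culture_positive.
Round 4 fires R5, giving isolate.
Closure: {admit, age_over_65, chest_pain, cough, culture_positive, exposure_confirmed, fever_present, followup_48h, high_risk, isolate, observe_4h, order_pcr, order_xray, rapid_test_pos, sore_throat, start_antiviral} — 16 facts.

16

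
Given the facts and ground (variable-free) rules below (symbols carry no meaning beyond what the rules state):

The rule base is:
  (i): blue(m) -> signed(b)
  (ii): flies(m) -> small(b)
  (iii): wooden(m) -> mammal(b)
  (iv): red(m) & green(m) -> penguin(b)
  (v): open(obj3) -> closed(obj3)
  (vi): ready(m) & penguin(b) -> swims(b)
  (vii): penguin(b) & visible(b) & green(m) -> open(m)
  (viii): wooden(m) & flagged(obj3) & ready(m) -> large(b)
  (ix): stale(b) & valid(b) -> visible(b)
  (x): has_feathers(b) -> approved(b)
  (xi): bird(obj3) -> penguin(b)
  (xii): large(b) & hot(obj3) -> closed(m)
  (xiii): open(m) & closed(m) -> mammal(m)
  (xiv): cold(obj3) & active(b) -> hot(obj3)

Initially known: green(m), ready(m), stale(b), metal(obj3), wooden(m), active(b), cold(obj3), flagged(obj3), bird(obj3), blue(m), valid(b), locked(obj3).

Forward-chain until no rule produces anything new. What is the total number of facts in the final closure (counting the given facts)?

22

Round 1: (i) [blue(m) -> signed(b)]; (iii) [wooden(m) -> mammal(b)]; (viii) [wooden(m) & flagged(obj3) & ready(m) -> large(b)]; (ix) [stale(b) & valid(b) -> visible(b)]; (xi) [bird(obj3) -> penguin(b)]; (xiv) [cold(obj3) & active(b) -> hot(obj3)]. New: signed(b), mammal(b), large(b), visible(b), penguin(b), hot(obj3).
Round 2: (vi) [ready(m) & penguin(b) -> swims(b)]; (vii) [penguin(b) & visible(b) & green(m) -> open(m)]; (xii) [large(b) & hot(obj3) -> closed(m)]. New: swims(b), open(m), closed(m).
Round 3: (xiii) [open(m) & closed(m) -> mammal(m)]. New: mammal(m).
Closure: {active(b), bird(obj3), blue(m), closed(m), cold(obj3), flagged(obj3), green(m), hot(obj3), large(b), locked(obj3), mammal(b), mammal(m), metal(obj3), open(m), penguin(b), ready(m), signed(b), stale(b), swims(b), valid(b), visible(b), wooden(m)} — 22 facts.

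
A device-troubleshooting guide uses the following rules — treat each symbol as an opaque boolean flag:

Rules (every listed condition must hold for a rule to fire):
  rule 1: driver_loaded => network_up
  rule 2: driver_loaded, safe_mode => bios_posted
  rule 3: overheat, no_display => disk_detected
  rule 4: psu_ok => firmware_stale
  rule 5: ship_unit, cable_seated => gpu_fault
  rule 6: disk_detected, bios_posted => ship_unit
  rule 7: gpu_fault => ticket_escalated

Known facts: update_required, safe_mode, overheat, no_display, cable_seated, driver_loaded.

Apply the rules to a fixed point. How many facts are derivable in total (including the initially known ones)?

Round 1 — rule 1, rule 2, rule 3, derive network_up, bios_posted, disk_detected.
Round 2 — rule 6, derive ship_unit.
Round 3 — rule 5, derive gpu_fault.
Round 4 — rule 7, derive ticket_escalated.
Closure: {bios_posted, cable_seated, disk_detected, driver_loaded, gpu_fault, network_up, no_display, overheat, safe_mode, ship_unit, ticket_escalated, update_required} — 12 facts.

12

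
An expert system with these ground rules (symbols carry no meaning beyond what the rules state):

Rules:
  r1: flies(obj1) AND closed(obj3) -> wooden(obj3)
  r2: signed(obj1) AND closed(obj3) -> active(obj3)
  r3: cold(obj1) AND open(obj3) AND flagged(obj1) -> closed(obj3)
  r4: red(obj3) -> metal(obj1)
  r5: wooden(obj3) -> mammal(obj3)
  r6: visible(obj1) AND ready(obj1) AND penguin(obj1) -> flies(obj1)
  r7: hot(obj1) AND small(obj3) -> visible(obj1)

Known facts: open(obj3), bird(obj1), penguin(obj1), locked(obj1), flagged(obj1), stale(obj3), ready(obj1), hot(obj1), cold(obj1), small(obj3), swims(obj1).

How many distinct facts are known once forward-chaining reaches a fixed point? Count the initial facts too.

[1] r3 [cold(obj1) AND open(obj3) AND flagged(obj1) -> closed(obj3)]; r7 [hot(obj1) AND small(obj3) -> visible(obj1)]. ⇒ new: closed(obj3), visible(obj1).
[2] r6 [visible(obj1) AND ready(obj1) AND penguin(obj1) -> flies(obj1)]. ⇒ new: flies(obj1).
[3] r1 [flies(obj1) AND closed(obj3) -> wooden(obj3)]. ⇒ new: wooden(obj3).
[4] r5 [wooden(obj3) -> mammal(obj3)]. ⇒ new: mammal(obj3).
Closure: {bird(obj1), closed(obj3), cold(obj1), flagged(obj1), flies(obj1), hot(obj1), locked(obj1), mammal(obj3), open(obj3), penguin(obj1), ready(obj1), small(obj3), stale(obj3), swims(obj1), visible(obj1), wooden(obj3)} — 16 facts.

16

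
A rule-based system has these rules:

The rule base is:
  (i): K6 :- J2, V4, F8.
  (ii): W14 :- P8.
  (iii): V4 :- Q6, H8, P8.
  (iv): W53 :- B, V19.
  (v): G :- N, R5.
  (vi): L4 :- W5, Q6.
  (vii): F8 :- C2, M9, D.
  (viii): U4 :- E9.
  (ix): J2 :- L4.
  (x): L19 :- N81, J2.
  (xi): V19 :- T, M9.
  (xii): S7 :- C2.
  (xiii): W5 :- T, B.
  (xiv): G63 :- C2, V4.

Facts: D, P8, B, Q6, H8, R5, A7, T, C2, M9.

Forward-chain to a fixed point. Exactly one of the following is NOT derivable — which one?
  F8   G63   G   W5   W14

Round 1: (ii) [W14 :- P8.]; (iii) [V4 :- Q6, H8, P8.]; (vii) [F8 :- C2, M9, D.]; (xi) [V19 :- T, M9.]; (xii) [S7 :- C2.]; (xiii) [W5 :- T, B.]. New: W14, V4, F8, V19, S7, W5.
Round 2: (iv) [W53 :- B, V19.]; (vi) [L4 :- W5, Q6.]; (xiv) [G63 :- C2, V4.]. New: W53, L4, G63.
Round 3: (ix) [J2 :- L4.]. New: J2.
Round 4: (i) [K6 :- J2, V4, F8.]. New: K6.
Derived: F8 (round 1), W14 (round 1), G63 (round 2), W5 (round 1). G never appears in any round.

G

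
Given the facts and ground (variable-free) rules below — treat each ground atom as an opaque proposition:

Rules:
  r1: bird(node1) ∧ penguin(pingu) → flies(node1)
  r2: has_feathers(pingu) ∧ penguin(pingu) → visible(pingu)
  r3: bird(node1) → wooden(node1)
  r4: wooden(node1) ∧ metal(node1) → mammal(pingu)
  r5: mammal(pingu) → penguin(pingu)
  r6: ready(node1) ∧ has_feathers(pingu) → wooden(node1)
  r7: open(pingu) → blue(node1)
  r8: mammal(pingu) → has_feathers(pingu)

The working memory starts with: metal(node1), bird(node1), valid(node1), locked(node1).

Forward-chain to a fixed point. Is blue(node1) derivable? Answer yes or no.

no

[1] r3 [bird(node1) → wooden(node1)]. ⇒ new: wooden(node1).
[2] r4 [wooden(node1) ∧ metal(node1) → mammal(pingu)]. ⇒ new: mammal(pingu).
[3] r5 [mammal(pingu) → penguin(pingu)]; r8 [mammal(pingu) → has_feathers(pingu)]. ⇒ new: penguin(pingu), has_feathers(pingu).
[4] r1 [bird(node1) ∧ penguin(pingu) → flies(node1)]; r2 [has_feathers(pingu) ∧ penguin(pingu) → visible(pingu)]. ⇒ new: flies(node1), visible(pingu).
Fixed point reached. blue(node1) is concluded only by r7; r7 needs open(pingu) (never derived).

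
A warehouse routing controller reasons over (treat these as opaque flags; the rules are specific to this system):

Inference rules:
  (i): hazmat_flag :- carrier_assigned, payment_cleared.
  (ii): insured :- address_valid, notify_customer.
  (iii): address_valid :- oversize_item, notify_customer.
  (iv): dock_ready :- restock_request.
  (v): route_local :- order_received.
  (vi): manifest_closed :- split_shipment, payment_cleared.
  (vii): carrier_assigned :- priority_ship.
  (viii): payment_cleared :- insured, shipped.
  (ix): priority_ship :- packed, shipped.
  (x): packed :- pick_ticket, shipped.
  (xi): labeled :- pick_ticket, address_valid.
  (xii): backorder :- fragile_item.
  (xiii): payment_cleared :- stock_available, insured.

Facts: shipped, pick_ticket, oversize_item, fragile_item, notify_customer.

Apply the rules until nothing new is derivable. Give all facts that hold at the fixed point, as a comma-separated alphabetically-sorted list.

Round 1 fires (iii), (x), (xii), giving address_valid, packed, backorder.
Round 2 fires (ii), (ix), (xi), giving insured, priority_ship, labeled.
Round 3 fires (vii), (viii), giving carrier_assigned, payment_cleared.
Round 4 fires (i), giving hazmat_flag.

address_valid, backorder, carrier_assigned, fragile_item, hazmat_flag, insured, labeled, notify_customer, oversize_item, packed, payment_cleared, pick_ticket, priority_ship, shipped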